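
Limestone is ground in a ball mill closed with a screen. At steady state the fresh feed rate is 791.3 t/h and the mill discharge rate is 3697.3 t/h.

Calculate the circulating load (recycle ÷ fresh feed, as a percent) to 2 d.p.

Mill node: discharge = fresh + recycle.
R = M − F = 3697.3 − 791.3 = 2906.0 t/h
CL = 100·R/F = 100·2906.0/791.3 = 367.24 %

CL = 367.24 %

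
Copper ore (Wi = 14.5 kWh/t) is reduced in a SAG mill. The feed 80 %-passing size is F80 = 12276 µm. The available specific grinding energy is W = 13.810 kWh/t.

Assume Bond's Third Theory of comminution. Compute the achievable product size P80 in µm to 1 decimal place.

P80 = 92.0 µm

W = 10·Wi·(P80^(-½) − F80^(-½))
P80^(−½) = W/(10 Wi) + F80^(−½)
  = 13.8100/(10·14.5) + 1/√12276 = 0.095241 + 0.009026 = 0.104267
P80 = (1/0.104267)² = 9.5908² = 91.98 µm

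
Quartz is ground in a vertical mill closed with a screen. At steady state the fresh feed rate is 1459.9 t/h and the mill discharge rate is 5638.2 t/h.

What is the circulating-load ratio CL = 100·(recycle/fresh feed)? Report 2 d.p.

CL = 286.20 %

Discharge = new feed + return, hence
R = M − F = 5638.2 − 1459.9 = 4178.3 t/h
CL = 100·R/F = 100·4178.3/1459.9 = 286.20 %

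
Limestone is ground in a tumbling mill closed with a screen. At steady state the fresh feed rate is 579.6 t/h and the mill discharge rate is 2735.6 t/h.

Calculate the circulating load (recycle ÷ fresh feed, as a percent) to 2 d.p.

CL = 371.98 %

Mill node: discharge = fresh + recycle.
R = M − F = 2735.6 − 579.6 = 2156.0 t/h
CL = 100·R/F = 100·2156.0/579.6 = 371.98 %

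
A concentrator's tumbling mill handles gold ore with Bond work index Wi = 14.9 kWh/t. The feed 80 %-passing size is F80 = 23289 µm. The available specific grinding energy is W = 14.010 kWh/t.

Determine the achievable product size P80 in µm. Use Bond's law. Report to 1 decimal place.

P80 = 98.9 µm

W = 10 Wi (1/√P80 − 1/√F80)  [Bond]
P80^-0.5 = F80^-0.5 + W/(10 Wi)
  = 14.0100/(10·14.9) + 1/√23289 = 0.094027 + 0.006553 = 0.100580
P80 = (1/0.100580)² = 9.9424² = 98.85 µm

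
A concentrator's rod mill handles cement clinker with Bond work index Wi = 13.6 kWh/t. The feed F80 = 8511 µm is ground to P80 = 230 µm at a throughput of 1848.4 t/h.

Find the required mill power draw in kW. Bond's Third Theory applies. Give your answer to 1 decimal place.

Bond:  W = 10 Wi (1/√P − 1/√F)
W = 10·13.6·(1/√230 − 1/√8511) = 10·13.6·(0.055099) = 7.4934 kWh/t
Power = W × throughput = 7.4934 kWh/t × 1848.4 t/h = 13850.8 kW

P = 13850.8 kW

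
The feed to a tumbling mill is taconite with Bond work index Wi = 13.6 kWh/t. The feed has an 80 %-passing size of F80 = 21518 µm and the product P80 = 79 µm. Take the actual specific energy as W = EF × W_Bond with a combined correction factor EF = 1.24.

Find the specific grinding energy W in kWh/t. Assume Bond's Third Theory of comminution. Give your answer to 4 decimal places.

W = 10 Wi (1/√P80 − 1/√F80)  [Bond]
1/√79 = 0.112509;  1/√21518 = 0.006817
W = 10·13.6·(0.112509 − 0.006817) = 14.3741 kWh/t
Apply correction: 14.3741 × 1.24 = 17.8238 kWh/t

W = 17.8238 kWh/t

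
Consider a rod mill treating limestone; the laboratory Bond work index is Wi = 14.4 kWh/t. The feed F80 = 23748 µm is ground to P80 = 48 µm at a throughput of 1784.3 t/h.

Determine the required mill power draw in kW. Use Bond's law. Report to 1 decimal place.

W = 10·Wi·(P80^(-½) − F80^(-½))
W = 10·14.4·(1/√48 − 1/√23748) = 10·14.4·(0.137848) = 19.8502 kWh/t
Mill draw = 19.8502 × 1784.3 = 35418.7 kW

P = 35418.7 kW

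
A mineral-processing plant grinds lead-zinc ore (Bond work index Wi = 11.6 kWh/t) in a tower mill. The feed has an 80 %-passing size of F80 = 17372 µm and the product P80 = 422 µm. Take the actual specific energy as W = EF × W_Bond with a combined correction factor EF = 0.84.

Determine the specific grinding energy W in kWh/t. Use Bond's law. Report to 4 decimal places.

W = 4.0040 kWh/t

W = 10 Wi (1/√P80 − 1/√F80)  [Bond]
1/√422 = 0.048679;  1/√17372 = 0.007587
W = 10·11.6·(0.048679 − 0.007587) = 4.7667 kWh/t
Corrected W = EF·W_Bond = 0.84·4.7667 = 4.0040 kWh/t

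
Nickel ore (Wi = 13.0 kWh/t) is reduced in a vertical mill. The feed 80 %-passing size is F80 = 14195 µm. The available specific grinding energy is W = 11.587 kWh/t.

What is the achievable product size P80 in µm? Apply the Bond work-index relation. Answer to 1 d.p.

P80 = 105.1 µm

Bond: W = 10·Wi·(1/√P80 − 1/√F80)
1/√P80 = 1/√F80 + W/(10·Wi)
  = 11.5870/(10·13.0) + 1/√14195 = 0.089131 + 0.008393 = 0.097524
P80 = (1/0.097524)² = 10.2539² = 105.14 µm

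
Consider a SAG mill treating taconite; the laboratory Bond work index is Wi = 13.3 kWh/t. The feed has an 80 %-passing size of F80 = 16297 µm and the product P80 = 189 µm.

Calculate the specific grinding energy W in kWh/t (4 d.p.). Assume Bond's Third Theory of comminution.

W = 10 Wi / √P80 − 10 Wi / √F80
1/√189 = 0.072739;  1/√16297 = 0.007833
W = 10·13.3·(0.072739 − 0.007833) = 8.6325 kWh/t

W = 8.6325 kWh/t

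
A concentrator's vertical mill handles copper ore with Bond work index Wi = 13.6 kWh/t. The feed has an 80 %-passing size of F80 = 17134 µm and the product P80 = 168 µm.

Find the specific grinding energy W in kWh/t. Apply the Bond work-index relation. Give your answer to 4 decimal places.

W_Bond = 10·Wi·(1/√P₈₀ − 1/√F₈₀)
1/√168 = 0.077152;  1/√17134 = 0.007640
W = 10·13.6·(0.077152 − 0.007640) = 9.4536 kWh/t

W = 9.4536 kWh/t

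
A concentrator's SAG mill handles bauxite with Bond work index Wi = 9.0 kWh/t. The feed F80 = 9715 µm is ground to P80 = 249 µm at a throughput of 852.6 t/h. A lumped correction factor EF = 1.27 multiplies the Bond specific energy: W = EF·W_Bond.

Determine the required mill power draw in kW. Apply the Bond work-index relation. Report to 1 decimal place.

P = 5187.1 kW

W_Bond = 10·Wi·(1/√P₈₀ − 1/√F₈₀)
W = 10·9.0·(1/√249 − 1/√9715) = 10·9.0·(0.053227) = 4.7904 kWh/t
Corrected W = EF·W_Bond = 1.27·4.7904 = 6.0838 kWh/t
P_mill = W·ṁ = 6.0838·852.6 = 5187.1 kW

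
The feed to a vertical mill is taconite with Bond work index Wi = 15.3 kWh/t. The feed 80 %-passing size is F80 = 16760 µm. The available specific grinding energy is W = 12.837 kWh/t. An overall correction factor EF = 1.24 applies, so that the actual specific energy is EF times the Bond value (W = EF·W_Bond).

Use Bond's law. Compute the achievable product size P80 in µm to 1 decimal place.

P80 = 176.0 µm

W = 10 Wi / √P80 − 10 Wi / √F80
W_Bond = W / EF = 12.837 / 1.24 = 10.3524 kWh/t
P80^-0.5 = F80^-0.5 + W_Bond/(10 Wi)
  = 10.3524/(10·15.3) + 1/√16760 = 0.067663 + 0.007724 = 0.075387
P80 = (1/0.075387)² = 13.2648² = 175.96 µm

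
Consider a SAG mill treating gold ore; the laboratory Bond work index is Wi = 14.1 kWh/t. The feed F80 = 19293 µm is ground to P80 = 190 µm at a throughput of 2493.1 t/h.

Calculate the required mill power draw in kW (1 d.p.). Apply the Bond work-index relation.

P = 22971.6 kW

Bond: W = 10·Wi·(1/√P80 − 1/√F80)
W = 10·14.1·(1/√190 − 1/√19293) = 10·14.1·(0.065348) = 9.2141 kWh/t
P = W·T = 9.2141·2493.1 = 22971.6 kW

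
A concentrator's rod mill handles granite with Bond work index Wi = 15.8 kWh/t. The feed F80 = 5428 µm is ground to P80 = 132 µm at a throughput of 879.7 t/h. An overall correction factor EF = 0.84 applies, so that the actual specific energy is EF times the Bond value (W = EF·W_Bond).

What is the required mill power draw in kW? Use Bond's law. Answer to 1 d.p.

P = 8577.4 kW

W = 10 Wi (1/√P80 − 1/√F80)  [Bond]
W = 10·15.8·(1/√132 − 1/√5428) = 10·15.8·(0.073466) = 11.6076 kWh/t
Apply correction: 11.6076 × 0.84 = 9.7504 kWh/t
P = W·T = 9.7504·879.7 = 8577.4 kW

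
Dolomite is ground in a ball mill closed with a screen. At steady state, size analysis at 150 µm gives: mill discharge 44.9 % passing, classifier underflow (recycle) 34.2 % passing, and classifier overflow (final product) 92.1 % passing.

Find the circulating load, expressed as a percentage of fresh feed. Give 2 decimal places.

Mass balance on the −150 µm fraction:
r = (o − d)/(d − u)
r = (92.1 − 44.9)/(44.9 − 34.2) = 47.2/10.7 = 4.4112
CL = 100·r = 441.12 %

CL = 441.12 %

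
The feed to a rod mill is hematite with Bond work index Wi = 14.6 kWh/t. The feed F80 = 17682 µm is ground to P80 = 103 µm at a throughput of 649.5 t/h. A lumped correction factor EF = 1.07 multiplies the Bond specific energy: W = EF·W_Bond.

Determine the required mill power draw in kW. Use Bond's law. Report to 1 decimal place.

P = 9234.6 kW

Bond: W = 10·Wi·(1/√P80 − 1/√F80)
W = 10·14.6·(1/√103 − 1/√17682) = 10·14.6·(0.091013) = 13.2878 kWh/t
Corrected W = EF·W_Bond = 1.07·13.2878 = 14.2180 kWh/t
P_mill = W·ṁ = 14.2180·649.5 = 9234.6 kW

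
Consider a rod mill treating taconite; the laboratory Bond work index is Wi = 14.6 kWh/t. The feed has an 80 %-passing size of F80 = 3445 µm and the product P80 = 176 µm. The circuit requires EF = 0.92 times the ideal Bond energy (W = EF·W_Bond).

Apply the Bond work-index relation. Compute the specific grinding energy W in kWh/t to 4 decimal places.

W = 7.8363 kWh/t

W = 10 Wi (P80^-0.5 − F80^-0.5)
1/√176 = 0.075378;  1/√3445 = 0.017037
W = 10·14.6·(0.075378 − 0.017037) = 8.5177 kWh/t
Corrected W = EF·W_Bond = 0.92·8.5177 = 7.8363 kWh/t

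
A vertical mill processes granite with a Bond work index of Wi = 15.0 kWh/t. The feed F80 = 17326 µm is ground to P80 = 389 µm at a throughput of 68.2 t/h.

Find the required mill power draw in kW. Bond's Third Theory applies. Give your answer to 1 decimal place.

W = 10 Wi / √P80 − 10 Wi / √F80
W = 10·15.0·(1/√389 − 1/√17326) = 10·15.0·(0.043105) = 6.4657 kWh/t
Power = W × throughput = 6.4657 kWh/t × 68.2 t/h = 441.0 kW

P = 441.0 kW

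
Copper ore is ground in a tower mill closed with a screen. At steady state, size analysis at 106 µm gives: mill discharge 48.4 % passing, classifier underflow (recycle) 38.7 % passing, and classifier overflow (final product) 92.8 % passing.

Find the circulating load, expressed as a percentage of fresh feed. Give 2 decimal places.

CL = 457.73 %

Let r = R/F. Size balance at 106 µm:
(1+r)·d = r·u + o ⇒ r = (o−d)/(d−u)
r = (92.8 − 48.4)/(48.4 − 38.7) = 44.4/9.7 = 4.5773
CL = 100·r = 457.73 %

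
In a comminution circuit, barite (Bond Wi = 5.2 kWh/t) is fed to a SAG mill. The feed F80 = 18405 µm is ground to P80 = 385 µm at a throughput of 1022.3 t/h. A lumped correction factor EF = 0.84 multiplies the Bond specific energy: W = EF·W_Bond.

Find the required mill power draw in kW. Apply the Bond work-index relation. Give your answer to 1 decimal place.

W = 10 Wi / √P80 − 10 Wi / √F80
W = 10·5.2·(1/√385 − 1/√18405) = 10·5.2·(0.043594) = 2.2669 kWh/t
Apply correction: 2.2669 × 0.84 = 1.9042 kWh/t
P_mill = W·ṁ = 1.9042·1022.3 = 1946.6 kW

P = 1946.6 kW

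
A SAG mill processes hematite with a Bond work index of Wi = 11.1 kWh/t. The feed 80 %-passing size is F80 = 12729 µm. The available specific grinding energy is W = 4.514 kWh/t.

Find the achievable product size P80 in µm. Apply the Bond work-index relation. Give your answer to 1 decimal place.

P80 = 407.6 µm

W = 10·Wi·(P80^(-½) − F80^(-½))
⇒ 1/√P80 = W/(10·Wi) + 1/√F80
  = 4.5140/(10·11.1) + 1/√12729 = 0.040667 + 0.008863 = 0.049530
P80 = (1/0.049530)² = 20.1897² = 407.63 µm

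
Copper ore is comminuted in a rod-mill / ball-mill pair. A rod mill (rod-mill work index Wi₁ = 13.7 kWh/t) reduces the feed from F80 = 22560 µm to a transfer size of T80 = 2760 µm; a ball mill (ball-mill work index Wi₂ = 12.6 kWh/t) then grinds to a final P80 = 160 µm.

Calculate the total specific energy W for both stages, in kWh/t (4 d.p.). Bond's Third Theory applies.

Bond: W = 10·Wi·(1/√P80 − 1/√F80)
Stage 1 (22560→2760 µm, Wi₁=13.7): W₁ = 10·13.7·(0.019035 − 0.006658) = 1.6956 kWh/t
Stage 2 (2760→160 µm, Wi₂=12.6): W₂ = 10·12.6·(0.079057 − 0.019035) = 7.5628 kWh/t
W = W₁ + W₂ = 1.6956 + 7.5628 = 9.2584 kWh/t

W = 9.2584 kWh/t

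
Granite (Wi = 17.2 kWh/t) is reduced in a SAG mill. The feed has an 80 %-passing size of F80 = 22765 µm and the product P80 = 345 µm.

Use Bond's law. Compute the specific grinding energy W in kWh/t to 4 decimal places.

W = 10·Wi·[P80^(−½) − F80^(−½)]
1/√345 = 0.053838;  1/√22765 = 0.006628
W = 10·17.2·(0.053838 − 0.006628) = 8.1202 kWh/t

W = 8.1202 kWh/t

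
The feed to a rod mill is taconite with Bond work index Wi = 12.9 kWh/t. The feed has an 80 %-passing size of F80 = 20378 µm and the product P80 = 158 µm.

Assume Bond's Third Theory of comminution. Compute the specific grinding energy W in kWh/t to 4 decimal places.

W = 9.3590 kWh/t

Bond: W = 10·Wi·(1/√P80 − 1/√F80)
1/√158 = 0.079556;  1/√20378 = 0.007005
W = 10·12.9·(0.079556 − 0.007005) = 9.3590 kWh/t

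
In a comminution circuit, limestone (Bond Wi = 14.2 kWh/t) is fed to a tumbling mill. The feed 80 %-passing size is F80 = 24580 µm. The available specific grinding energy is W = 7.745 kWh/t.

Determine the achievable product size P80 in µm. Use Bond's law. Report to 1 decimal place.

P80 = 269.4 µm

Bond: W = 10·Wi·(1/√P80 − 1/√F80)
⇒ 1/√P80 = W/(10 Wi) + 1/√F80
  = 7.7450/(10·14.2) + 1/√24580 = 0.054542 + 0.006378 = 0.060921
P80 = (1/0.060921)² = 16.4148² = 269.45 µm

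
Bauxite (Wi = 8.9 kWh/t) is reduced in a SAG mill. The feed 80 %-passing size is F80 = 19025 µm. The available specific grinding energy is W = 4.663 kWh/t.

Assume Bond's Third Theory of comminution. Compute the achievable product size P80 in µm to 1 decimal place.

P80 = 281.1 µm

W = 10 Wi (1/√P80 − 1/√F80)  [Bond]
⇒ 1/√P80 = W/(10·Wi) + 1/√F80
  = 4.6630/(10·8.9) + 1/√19025 = 0.052393 + 0.007250 = 0.059643
P80 = (1/0.059643)² = 16.7664² = 281.11 µm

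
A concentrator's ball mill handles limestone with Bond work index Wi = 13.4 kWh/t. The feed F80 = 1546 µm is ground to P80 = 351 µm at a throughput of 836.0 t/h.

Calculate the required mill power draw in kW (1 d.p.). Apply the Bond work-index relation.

W_Bond = 10·Wi·(1/√P₈₀ − 1/√F₈₀)
W = 10·13.4·(1/√351 − 1/√1546) = 10·13.4·(0.027943) = 3.7444 kWh/t
P = W·T = 3.7444·836.0 = 3130.3 kW

P = 3130.3 kW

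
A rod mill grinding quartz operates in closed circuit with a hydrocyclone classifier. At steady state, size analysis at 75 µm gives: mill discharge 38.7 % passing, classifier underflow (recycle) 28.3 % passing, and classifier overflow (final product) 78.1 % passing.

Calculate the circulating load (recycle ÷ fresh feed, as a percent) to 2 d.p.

Two-product formula at 75 µm:
d + r·d = r·u + o → r(d−u) = o−d
r = (78.1 − 38.7)/(38.7 − 28.3) = 39.4/10.4 = 3.7885
CL = 100·r = 378.85 %

CL = 378.85 %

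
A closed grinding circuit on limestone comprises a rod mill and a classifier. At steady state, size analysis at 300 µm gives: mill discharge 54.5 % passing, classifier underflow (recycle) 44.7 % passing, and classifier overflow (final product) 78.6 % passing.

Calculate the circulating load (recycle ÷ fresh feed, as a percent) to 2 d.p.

CL = 245.92 %

Classifier node, passing 300 µm:
(1+r)·d = r·u + o ⇒ r = (o−d)/(d−u)
r = (78.6 − 54.5)/(54.5 − 44.7) = 24.1/9.8 = 2.4592
CL = 100·r = 245.92 %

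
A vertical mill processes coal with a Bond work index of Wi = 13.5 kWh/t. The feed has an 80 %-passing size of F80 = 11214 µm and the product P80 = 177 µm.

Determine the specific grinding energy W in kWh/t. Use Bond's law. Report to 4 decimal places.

W = 10·Wi·[P80^(−½) − F80^(−½)]
1/√177 = 0.075165;  1/√11214 = 0.009443
W = 10·13.5·(0.075165 − 0.009443) = 8.8724 kWh/t

W = 8.8724 kWh/t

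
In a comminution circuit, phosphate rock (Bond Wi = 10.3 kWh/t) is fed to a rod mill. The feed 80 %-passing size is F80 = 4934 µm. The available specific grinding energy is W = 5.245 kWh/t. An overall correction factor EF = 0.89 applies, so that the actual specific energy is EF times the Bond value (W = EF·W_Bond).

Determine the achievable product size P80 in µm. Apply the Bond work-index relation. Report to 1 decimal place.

W = 10·Wi·[P80^(−½) − F80^(−½)]
W_Bond = W / EF = 5.245 / 0.89 = 5.8933 kWh/t
P80^(−½) = W_Bond/(10 Wi) + F80^(−½)
  = 5.8933/(10·10.3) + 1/√4934 = 0.057216 + 0.014236 = 0.071453
P80 = (1/0.071453)² = 13.9953² = 195.87 µm

P80 = 195.9 µm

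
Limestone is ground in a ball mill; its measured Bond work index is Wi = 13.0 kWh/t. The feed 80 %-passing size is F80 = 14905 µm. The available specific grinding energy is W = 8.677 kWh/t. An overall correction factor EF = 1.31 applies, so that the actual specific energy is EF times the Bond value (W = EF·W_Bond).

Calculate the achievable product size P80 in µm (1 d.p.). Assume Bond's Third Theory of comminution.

P80 = 285.9 µm

W_Bond = 10·Wi·(1/√P₈₀ − 1/√F₈₀)
W_Bond = W / EF = 8.677 / 1.31 = 6.6237 kWh/t
P80^(−½) = W_Bond/(10 Wi) + F80^(−½)
  = 6.6237/(10·13.0) + 1/√14905 = 0.050951 + 0.008191 = 0.059142
P80 = (1/0.059142)² = 16.9084² = 285.89 µm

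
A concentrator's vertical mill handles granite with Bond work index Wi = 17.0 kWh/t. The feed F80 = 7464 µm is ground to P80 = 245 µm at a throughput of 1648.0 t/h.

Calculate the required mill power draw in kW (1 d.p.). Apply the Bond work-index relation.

W = 10 Wi (1/√P80 − 1/√F80)  [Bond]
W = 10·17.0·(1/√245 − 1/√7464) = 10·17.0·(0.052313) = 8.8932 kWh/t
P_mill = W·ṁ = 8.8932·1648.0 = 14656.0 kW

P = 14656.0 kW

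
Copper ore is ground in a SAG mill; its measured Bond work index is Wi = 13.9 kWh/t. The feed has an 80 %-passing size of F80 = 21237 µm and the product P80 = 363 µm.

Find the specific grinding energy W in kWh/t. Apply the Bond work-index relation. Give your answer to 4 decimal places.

W = 10·Wi·(P80^(-½) − F80^(-½))
1/√363 = 0.052486;  1/√21237 = 0.006862
W = 10·13.9·(0.052486 − 0.006862) = 6.3418 kWh/t

W = 6.3418 kWh/t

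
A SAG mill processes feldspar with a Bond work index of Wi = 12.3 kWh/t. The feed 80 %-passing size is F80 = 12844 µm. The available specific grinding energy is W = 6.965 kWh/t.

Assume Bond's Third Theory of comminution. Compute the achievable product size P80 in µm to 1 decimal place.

P80 = 233.4 µm

Bond: W = 10·Wi·(1/√P80 − 1/√F80)
1/√P80 = 1/√F80 + W/(10·Wi)
  = 6.9650/(10·12.3) + 1/√12844 = 0.056626 + 0.008824 = 0.065450
P80 = (1/0.065450)² = 15.2789² = 233.45 µm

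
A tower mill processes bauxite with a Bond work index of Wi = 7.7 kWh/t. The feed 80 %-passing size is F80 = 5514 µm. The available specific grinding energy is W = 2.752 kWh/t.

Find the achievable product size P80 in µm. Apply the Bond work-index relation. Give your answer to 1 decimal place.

Bond: W = 10·Wi·(1/√P80 − 1/√F80)
⇒ 1/√P80 = W/(10·Wi) + 1/√F80
  = 2.7520/(10·7.7) + 1/√5514 = 0.035740 + 0.013467 = 0.049207
P80 = (1/0.049207)² = 20.3223² = 412.99 µm

P80 = 413.0 µm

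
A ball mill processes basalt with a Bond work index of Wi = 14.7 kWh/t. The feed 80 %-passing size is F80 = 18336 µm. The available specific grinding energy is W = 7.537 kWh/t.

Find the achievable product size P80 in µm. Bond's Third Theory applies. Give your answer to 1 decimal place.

P80 = 290.6 µm

W_Bond = 10·Wi·(1/√P₈₀ − 1/√F₈₀)
⇒ 1/√P80 = W/(10·Wi) + 1/√F80
  = 7.5370/(10·14.7) + 1/√18336 = 0.051272 + 0.007385 = 0.058657
P80 = (1/0.058657)² = 17.0482² = 290.64 µm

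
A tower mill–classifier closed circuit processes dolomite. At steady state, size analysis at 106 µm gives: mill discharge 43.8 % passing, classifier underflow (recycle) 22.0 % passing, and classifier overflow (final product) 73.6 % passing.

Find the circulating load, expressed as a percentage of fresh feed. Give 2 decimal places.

CL = 136.70 %

Mass balance on the −106 µm fraction:
(1+r)d = ru + o → r = (o−d)/(d−u)
r = (73.6 − 43.8)/(43.8 − 22.0) = 29.8/21.8 = 1.3670
CL = 100·r = 136.70 %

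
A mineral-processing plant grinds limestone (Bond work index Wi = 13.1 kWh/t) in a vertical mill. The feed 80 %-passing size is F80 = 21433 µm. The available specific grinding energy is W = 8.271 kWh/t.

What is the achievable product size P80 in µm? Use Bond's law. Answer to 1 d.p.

W = 10·Wi·(P80^(-½) − F80^(-½))
1/√P80 = 1/√F80 + W/(10·Wi)
  = 8.2710/(10·13.1) + 1/√21433 = 0.063137 + 0.006831 = 0.069968
P80 = (1/0.069968)² = 14.2922² = 204.27 µm

P80 = 204.3 µm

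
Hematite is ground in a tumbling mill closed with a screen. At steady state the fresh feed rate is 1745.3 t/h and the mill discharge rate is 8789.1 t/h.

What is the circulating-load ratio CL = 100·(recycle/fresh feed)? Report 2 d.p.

Discharge = new feed + return, hence
R = M − F = 8789.1 − 1745.3 = 7043.8 t/h
CL = 100·R/F = 100·7043.8/1745.3 = 403.59 %

CL = 403.59 %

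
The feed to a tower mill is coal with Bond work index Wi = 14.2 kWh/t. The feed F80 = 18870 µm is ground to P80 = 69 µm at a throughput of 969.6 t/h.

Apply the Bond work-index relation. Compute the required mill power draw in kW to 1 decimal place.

W = 10 Wi / √P80 − 10 Wi / √F80
W = 10·14.2·(1/√69 − 1/√18870) = 10·14.2·(0.113106) = 16.0611 kWh/t
Mill draw = 16.0611 × 969.6 = 15572.8 kW

P = 15572.8 kW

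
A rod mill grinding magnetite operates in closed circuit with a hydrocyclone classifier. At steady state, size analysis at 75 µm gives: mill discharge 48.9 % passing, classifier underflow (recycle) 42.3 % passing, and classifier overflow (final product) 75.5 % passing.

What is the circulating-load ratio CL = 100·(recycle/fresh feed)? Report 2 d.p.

CL = 403.03 %

Balance %-passing 75 µm (r = R/F):
Fd + Rd = Ru + Fo ⇒ R/F = (o−d)/(d−u)
r = (75.5 − 48.9)/(48.9 − 42.3) = 26.6/6.6 = 4.0303
CL = 100·r = 403.03 %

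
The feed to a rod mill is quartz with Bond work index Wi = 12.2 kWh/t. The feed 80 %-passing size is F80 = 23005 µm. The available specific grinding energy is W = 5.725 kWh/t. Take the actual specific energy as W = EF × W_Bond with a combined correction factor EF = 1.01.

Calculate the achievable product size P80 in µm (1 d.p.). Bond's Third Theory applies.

P80 = 355.3 µm

W = 10 Wi / √P80 − 10 Wi / √F80
W_Bond = W / EF = 5.725 / 1.01 = 5.6683 kWh/t
⇒ 1/√P80 = W_Bond/(10 Wi) + 1/√F80
  = 5.6683/(10·12.2) + 1/√23005 = 0.046462 + 0.006593 = 0.053055
P80 = (1/0.053055)² = 18.8485² = 355.26 µm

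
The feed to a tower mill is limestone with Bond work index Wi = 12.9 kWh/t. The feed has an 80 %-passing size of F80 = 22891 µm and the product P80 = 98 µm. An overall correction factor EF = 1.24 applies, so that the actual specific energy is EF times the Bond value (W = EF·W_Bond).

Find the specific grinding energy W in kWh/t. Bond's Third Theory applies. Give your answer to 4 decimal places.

W = 10 Wi (P80^-0.5 − F80^-0.5)
1/√98 = 0.101015;  1/√22891 = 0.006609
W = 10·12.9·(0.101015 − 0.006609) = 12.1783 kWh/t
Corrected W = EF·W_Bond = 1.24·12.1783 = 15.1011 kWh/t

W = 15.1011 kWh/t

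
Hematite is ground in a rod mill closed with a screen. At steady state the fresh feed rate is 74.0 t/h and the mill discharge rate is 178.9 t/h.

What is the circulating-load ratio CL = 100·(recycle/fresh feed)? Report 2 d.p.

CL = 141.76 %

Mill node: discharge = fresh + recycle.
R = M − F = 178.9 − 74.0 = 104.9 t/h
CL = 100·R/F = 100·104.9/74.0 = 141.76 %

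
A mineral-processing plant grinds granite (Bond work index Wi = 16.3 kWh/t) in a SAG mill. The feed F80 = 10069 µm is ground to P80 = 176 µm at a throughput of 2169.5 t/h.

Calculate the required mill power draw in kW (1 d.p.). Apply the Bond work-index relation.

W = 10·Wi·[P80^(−½) − F80^(−½)]
W = 10·16.3·(1/√176 − 1/√10069) = 10·16.3·(0.065412) = 10.6622 kWh/t
P_mill = W·ṁ = 10.6622·2169.5 = 23131.6 kW

P = 23131.6 kW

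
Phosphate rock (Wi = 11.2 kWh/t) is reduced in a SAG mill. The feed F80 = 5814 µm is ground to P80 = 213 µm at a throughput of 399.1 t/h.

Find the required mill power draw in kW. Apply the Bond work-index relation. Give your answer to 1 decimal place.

P = 2476.5 kW

W = 10 Wi (P80^-0.5 − F80^-0.5)
W = 10·11.2·(1/√213 − 1/√5814) = 10·11.2·(0.055404) = 6.2053 kWh/t
P_mill = W·ṁ = 6.2053·399.1 = 2476.5 kW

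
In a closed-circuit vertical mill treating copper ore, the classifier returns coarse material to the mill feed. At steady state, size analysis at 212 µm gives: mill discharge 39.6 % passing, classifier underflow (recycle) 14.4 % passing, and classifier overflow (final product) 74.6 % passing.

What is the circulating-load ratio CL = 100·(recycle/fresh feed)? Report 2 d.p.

Classifier node, passing 212 µm:
d + r·d = r·u + o → r(d−u) = o−d
r = (74.6 − 39.6)/(39.6 − 14.4) = 35.0/25.2 = 1.3889
CL = 100·r = 138.89 %

CL = 138.89 %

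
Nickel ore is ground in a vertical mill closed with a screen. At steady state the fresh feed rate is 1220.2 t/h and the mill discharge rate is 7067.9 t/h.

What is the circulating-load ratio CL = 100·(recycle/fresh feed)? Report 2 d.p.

CL = 479.24 %

Mill node: discharge = fresh + recycle.
R = M − F = 7067.9 − 1220.2 = 5847.7 t/h
CL = 100·R/F = 100·5847.7/1220.2 = 479.24 %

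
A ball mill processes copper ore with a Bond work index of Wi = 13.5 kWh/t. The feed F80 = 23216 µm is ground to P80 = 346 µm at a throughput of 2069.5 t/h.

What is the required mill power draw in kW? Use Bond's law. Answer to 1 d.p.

P = 13186.1 kW

W = 10 Wi (P80^-0.5 − F80^-0.5)
W = 10·13.5·(1/√346 − 1/√23216) = 10·13.5·(0.047197) = 6.3716 kWh/t
Mill draw = 6.3716 × 2069.5 = 13186.1 kW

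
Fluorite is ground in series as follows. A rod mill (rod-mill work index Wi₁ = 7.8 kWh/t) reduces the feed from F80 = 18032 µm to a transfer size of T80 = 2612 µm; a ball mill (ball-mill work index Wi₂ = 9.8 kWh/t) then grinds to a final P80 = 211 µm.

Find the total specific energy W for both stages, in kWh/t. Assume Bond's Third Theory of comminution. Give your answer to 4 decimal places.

W = 5.7744 kWh/t

W = 10 Wi (1/√P80 − 1/√F80)  [Bond]
Stage 1 (18032→2612 µm, Wi₁=7.8): W₁ = 10·7.8·(0.019567 − 0.007447) = 0.9453 kWh/t
Stage 2 (2612→211 µm, Wi₂=9.8): W₂ = 10·9.8·(0.068843 − 0.019567) = 4.8291 kWh/t
W = W₁ + W₂ = 0.9453 + 4.8291 = 5.7744 kWh/t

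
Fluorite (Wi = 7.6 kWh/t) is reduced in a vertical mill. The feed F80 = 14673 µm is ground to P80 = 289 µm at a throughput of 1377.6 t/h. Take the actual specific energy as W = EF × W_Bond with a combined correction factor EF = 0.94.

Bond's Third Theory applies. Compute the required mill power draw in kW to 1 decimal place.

P = 4976.7 kW

W_Bond = 10·Wi·(1/√P₈₀ − 1/√F₈₀)
W = 10·7.6·(1/√289 − 1/√14673) = 10·7.6·(0.050568) = 3.8432 kWh/t
Apply correction: 3.8432 × 0.94 = 3.6126 kWh/t
P = W·T = 3.6126·1377.6 = 4976.7 kW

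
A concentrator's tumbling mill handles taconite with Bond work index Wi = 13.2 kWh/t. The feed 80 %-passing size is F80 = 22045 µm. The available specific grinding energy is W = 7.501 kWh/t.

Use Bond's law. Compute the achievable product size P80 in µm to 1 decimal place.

P80 = 247.5 µm

W = 10 Wi (1/√P80 − 1/√F80)  [Bond]
P80^(−½) = W/(10 Wi) + F80^(−½)
  = 7.5010/(10·13.2) + 1/√22045 = 0.056826 + 0.006735 = 0.063561
P80 = (1/0.063561)² = 15.7329² = 247.53 µm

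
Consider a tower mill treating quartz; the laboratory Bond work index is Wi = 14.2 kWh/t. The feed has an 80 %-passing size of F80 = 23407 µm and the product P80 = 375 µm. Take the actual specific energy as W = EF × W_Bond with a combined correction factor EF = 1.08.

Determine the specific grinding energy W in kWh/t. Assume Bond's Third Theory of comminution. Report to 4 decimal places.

W = 10 Wi (1/√P80 − 1/√F80)  [Bond]
1/√375 = 0.051640;  1/√23407 = 0.006536
W = 10·14.2·(0.051640 − 0.006536) = 6.4047 kWh/t
Apply correction: 6.4047 × 1.08 = 6.9171 kWh/t

W = 6.9171 kWh/t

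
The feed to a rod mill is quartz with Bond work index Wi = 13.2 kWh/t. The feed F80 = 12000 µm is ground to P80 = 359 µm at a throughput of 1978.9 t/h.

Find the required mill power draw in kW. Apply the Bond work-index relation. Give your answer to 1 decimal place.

P = 11401.8 kW

W = 10 Wi (1/√P80 − 1/√F80)  [Bond]
W = 10·13.2·(1/√359 − 1/√12000) = 10·13.2·(0.043649) = 5.7617 kWh/t
P = W·T = 5.7617·1978.9 = 11401.8 kW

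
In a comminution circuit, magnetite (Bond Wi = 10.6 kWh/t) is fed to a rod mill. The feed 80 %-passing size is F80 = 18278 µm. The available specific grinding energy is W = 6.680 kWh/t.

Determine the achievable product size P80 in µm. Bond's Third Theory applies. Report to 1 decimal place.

W = 10 Wi / √P80 − 10 Wi / √F80
⇒ 1/√P80 = W/(10 Wi) + 1/√F80
  = 6.6800/(10·10.6) + 1/√18278 = 0.063019 + 0.007397 = 0.070416
P80 = (1/0.070416)² = 14.2014² = 201.68 µm

P80 = 201.7 µm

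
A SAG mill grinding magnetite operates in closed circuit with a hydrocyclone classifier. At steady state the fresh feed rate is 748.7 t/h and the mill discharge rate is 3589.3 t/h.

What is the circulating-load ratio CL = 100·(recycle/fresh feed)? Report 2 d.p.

M = F + R at steady state, so:
R = M − F = 3589.3 − 748.7 = 2840.6 t/h
CL = 100·R/F = 100·2840.6/748.7 = 379.40 %

CL = 379.40 %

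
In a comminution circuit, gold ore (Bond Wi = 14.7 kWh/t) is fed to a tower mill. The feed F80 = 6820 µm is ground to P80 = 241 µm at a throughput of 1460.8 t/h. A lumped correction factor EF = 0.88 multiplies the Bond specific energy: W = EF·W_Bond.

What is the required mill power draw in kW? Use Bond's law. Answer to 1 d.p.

Bond: W = 10·Wi·(1/√P80 − 1/√F80)
W = 10·14.7·(1/√241 − 1/√6820) = 10·14.7·(0.052307) = 7.6891 kWh/t
With EF = 0.88: W = 7.6891·0.88 = 6.7664 kWh/t
P_mill = W·ṁ = 6.7664·1460.8 = 9884.3 kW

P = 9884.3 kW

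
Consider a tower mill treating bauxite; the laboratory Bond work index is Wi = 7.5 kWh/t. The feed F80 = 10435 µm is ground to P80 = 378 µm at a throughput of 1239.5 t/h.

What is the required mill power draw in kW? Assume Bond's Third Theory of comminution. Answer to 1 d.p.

W_Bond = 10·Wi·(1/√P₈₀ − 1/√F₈₀)
W = 10·7.5·(1/√378 − 1/√10435) = 10·7.5·(0.041645) = 3.1234 kWh/t
P_mill = W·ṁ = 3.1234·1239.5 = 3871.4 kW

P = 3871.4 kW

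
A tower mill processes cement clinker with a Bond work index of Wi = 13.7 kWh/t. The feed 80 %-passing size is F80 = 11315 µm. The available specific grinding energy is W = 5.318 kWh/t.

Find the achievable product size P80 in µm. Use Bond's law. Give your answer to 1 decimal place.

P80 = 430.1 µm

W = 10 Wi (1/√P80 − 1/√F80)  [Bond]
P80^-0.5 = F80^-0.5 + W/(10 Wi)
  = 5.3180/(10·13.7) + 1/√11315 = 0.038818 + 0.009401 = 0.048218
P80 = (1/0.048218)² = 20.7389² = 430.10 µm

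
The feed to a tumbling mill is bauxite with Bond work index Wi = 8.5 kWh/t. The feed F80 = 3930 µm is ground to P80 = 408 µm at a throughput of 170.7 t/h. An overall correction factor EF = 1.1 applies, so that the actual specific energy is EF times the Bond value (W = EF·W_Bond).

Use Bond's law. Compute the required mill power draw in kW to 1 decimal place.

W = 10 Wi (P80^-0.5 − F80^-0.5)
W = 10·8.5·(1/√408 − 1/√3930) = 10·8.5·(0.033556) = 2.8522 kWh/t
Apply correction: 2.8522 × 1.1 = 3.1375 kWh/t
P = W·T = 3.1375·170.7 = 535.6 kW

P = 535.6 kW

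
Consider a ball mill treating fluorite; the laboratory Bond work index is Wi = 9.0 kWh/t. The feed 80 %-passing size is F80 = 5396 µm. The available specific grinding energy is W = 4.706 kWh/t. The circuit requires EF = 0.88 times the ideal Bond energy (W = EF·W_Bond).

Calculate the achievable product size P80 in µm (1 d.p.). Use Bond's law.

P80 = 187.5 µm

Bond: W = 10·Wi·(1/√P80 − 1/√F80)
W_Bond = W / EF = 4.706 / 0.88 = 5.3477 kWh/t
P80^(−½) = W_Bond/(10 Wi) + F80^(−½)
  = 5.3477/(10·9.0) + 1/√5396 = 0.059419 + 0.013613 = 0.073033
P80 = (1/0.073033)² = 13.6925² = 187.49 µm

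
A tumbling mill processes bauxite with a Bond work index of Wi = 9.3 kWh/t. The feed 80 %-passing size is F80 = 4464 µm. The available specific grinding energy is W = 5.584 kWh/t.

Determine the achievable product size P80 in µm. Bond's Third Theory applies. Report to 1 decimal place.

P80 = 177.7 µm

W = 10·Wi·(P80^(-½) − F80^(-½))
⇒ 1/√P80 = W/(10 Wi) + 1/√F80
  = 5.5840/(10·9.3) + 1/√4464 = 0.060043 + 0.014967 = 0.075010
P80 = (1/0.075010)² = 13.3315² = 177.73 µm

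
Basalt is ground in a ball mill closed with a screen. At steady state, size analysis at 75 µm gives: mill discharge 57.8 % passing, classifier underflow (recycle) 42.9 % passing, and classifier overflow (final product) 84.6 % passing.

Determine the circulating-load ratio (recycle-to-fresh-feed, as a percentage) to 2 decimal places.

Two-product formula at 75 µm:
(1+r)d = ru + o → r = (o−d)/(d−u)
r = (84.6 − 57.8)/(57.8 − 42.9) = 26.8/14.9 = 1.7987
CL = 100·r = 179.87 %

CL = 179.87 %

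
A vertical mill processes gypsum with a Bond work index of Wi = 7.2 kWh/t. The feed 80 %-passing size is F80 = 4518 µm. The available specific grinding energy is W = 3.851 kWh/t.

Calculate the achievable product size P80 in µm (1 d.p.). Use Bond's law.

P80 = 214.0 µm

W = 10 Wi (1/√P80 − 1/√F80)  [Bond]
⇒ 1/√P80 = W/(10 Wi) + 1/√F80
  = 3.8510/(10·7.2) + 1/√4518 = 0.053486 + 0.014877 = 0.068364
P80 = (1/0.068364)² = 14.6277² = 213.97 µm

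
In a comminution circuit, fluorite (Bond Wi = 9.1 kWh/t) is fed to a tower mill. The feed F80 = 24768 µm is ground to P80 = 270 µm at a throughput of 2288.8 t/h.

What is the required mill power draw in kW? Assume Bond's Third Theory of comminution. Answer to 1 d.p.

W = 10 Wi / √P80 − 10 Wi / √F80
W = 10·9.1·(1/√270 − 1/√24768) = 10·9.1·(0.054504) = 4.9599 kWh/t
Power = W × throughput = 4.9599 kWh/t × 2288.8 t/h = 11352.1 kW

P = 11352.1 kW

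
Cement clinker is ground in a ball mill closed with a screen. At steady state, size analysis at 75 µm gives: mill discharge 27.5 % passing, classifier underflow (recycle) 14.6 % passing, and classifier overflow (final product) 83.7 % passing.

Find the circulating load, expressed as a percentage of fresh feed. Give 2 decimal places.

CL = 435.66 %

Two-product formula at 75 µm:
Fd + Rd = Ru + Fo ⇒ R/F = (o−d)/(d−u)
r = (83.7 − 27.5)/(27.5 − 14.6) = 56.2/12.9 = 4.3566
CL = 100·r = 435.66 %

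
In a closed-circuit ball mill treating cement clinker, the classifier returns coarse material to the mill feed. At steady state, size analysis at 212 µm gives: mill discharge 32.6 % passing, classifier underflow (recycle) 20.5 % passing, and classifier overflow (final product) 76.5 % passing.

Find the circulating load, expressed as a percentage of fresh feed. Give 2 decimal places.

Balance %-passing 212 µm (r = R/F):
Fd + Rd = Ru + Fo ⇒ R/F = (o−d)/(d−u)
r = (76.5 − 32.6)/(32.6 − 20.5) = 43.9/12.1 = 3.6281
CL = 100·r = 362.81 %

CL = 362.81 %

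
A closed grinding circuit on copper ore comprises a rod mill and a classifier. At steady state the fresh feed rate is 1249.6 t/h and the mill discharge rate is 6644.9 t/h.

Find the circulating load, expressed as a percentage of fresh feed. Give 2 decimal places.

Discharge = new feed + return, hence
R = M − F = 6644.9 − 1249.6 = 5395.3 t/h
CL = 100·R/F = 100·5395.3/1249.6 = 431.76 %

CL = 431.76 %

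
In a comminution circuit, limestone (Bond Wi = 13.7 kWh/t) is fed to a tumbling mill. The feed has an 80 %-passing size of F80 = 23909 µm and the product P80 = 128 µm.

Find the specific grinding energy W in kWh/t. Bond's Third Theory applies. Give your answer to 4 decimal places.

W = 10·Wi·(P80^(-½) − F80^(-½))
1/√128 = 0.088388;  1/√23909 = 0.006467
W = 10·13.7·(0.088388 − 0.006467) = 11.2232 kWh/t

W = 11.2232 kWh/t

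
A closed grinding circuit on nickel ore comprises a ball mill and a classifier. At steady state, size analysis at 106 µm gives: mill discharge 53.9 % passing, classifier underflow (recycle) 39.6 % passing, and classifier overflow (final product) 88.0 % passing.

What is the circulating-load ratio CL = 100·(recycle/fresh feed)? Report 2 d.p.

CL = 238.46 %

Two-product formula at 106 µm:
(1+r)·d = r·u + o ⇒ r = (o−d)/(d−u)
r = (88.0 − 53.9)/(53.9 − 39.6) = 34.1/14.3 = 2.3846
CL = 100·r = 238.46 %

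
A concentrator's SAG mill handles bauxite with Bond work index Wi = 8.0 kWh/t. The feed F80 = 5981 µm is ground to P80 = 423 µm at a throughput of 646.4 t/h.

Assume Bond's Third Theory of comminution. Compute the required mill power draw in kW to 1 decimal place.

P = 1845.7 kW

W = 10 Wi (P80^-0.5 − F80^-0.5)
W = 10·8.0·(1/√423 − 1/√5981) = 10·8.0·(0.035691) = 2.8553 kWh/t
P = W·T = 2.8553·646.4 = 1845.7 kW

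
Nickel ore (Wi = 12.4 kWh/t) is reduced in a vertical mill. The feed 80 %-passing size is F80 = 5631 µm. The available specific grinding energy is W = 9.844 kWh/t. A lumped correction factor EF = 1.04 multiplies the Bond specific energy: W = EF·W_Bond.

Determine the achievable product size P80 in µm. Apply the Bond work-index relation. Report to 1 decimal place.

P80 = 124.4 µm

W = 10 Wi / √P80 − 10 Wi / √F80
W_Bond = W / EF = 9.844 / 1.04 = 9.4654 kWh/t
⇒ 1/√P80 = W_Bond/(10·Wi) + 1/√F80
  = 9.4654/(10·12.4) + 1/√5631 = 0.076334 + 0.013326 = 0.089660
P80 = (1/0.089660)² = 11.1532² = 124.39 µm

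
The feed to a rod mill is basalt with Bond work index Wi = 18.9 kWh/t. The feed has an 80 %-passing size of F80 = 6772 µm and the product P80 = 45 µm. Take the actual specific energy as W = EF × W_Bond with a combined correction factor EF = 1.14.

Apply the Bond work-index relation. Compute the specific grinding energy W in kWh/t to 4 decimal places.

W = 29.5006 kWh/t

W = 10 Wi / √P80 − 10 Wi / √F80
1/√45 = 0.149071;  1/√6772 = 0.012152
W = 10·18.9·(0.149071 − 0.012152) = 25.8778 kWh/t
Apply correction: 25.8778 × 1.14 = 29.5006 kWh/t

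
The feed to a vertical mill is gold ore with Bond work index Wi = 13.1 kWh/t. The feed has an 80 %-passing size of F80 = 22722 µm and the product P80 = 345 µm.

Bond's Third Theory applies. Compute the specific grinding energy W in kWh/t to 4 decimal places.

W = 10·Wi·(P80^(-½) − F80^(-½))
1/√345 = 0.053838;  1/√22722 = 0.006634
W = 10·13.1·(0.053838 − 0.006634) = 6.1837 kWh/t

W = 6.1837 kWh/t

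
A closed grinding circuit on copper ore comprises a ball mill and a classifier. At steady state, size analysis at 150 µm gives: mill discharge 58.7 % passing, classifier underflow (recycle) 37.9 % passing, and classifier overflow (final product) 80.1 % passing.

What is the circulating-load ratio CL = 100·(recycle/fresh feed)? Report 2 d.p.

CL = 102.88 %

Balance %-passing 150 µm (r = R/F):
d + r·d = r·u + o → r(d−u) = o−d
r = (80.1 − 58.7)/(58.7 − 37.9) = 21.4/20.8 = 1.0288
CL = 100·r = 102.88 %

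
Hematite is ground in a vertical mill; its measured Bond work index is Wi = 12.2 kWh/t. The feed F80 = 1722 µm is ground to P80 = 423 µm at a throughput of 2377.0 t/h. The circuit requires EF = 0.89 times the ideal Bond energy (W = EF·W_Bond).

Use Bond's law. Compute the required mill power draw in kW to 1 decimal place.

P = 6329.4 kW

W = 10 Wi (1/√P80 − 1/√F80)  [Bond]
W = 10·12.2·(1/√423 − 1/√1722) = 10·12.2·(0.024524) = 2.9919 kWh/t
W_actual = 0.89 × 2.9919 = 2.6628 kWh/t
P_mill = W·ṁ = 2.6628·2377.0 = 6329.4 kW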